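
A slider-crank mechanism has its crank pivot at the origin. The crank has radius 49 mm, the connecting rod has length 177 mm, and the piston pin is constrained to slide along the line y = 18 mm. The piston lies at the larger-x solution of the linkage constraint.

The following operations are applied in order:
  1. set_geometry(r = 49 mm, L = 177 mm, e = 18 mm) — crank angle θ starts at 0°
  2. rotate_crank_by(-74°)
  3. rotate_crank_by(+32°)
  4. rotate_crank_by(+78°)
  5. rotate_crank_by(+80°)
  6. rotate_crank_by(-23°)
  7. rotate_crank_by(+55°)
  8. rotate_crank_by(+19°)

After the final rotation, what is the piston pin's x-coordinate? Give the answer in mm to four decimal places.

129.1183

set_geometry: r = 49 mm, L = 177 mm, e = 18 mm; θ ← 0°
rotate_crank_by(-74°): θ ← 0° -74° = -74°
rotate_crank_by(+32°): θ ← -74° +32° = -42°
rotate_crank_by(+78°): θ ← -42° +78° = 36°
rotate_crank_by(+80°): θ ← 36° +80° = 116°
rotate_crank_by(-23°): θ ← 116° -23° = 93°
rotate_crank_by(+55°): θ ← 93° +55° = 148°
rotate_crank_by(+19°): θ ← 148° +19° = 167°
crank pin P = (r cos θ, r sin θ) = (-47.744133, 11.022602)
h = r sin θ − e = 11.022602 − 18 = -6.977398
x = r cos θ + √(L² − h²) = -47.744133 + √(31329.0 − 48.6841) = -47.744133 + 176.862421 = 129.118288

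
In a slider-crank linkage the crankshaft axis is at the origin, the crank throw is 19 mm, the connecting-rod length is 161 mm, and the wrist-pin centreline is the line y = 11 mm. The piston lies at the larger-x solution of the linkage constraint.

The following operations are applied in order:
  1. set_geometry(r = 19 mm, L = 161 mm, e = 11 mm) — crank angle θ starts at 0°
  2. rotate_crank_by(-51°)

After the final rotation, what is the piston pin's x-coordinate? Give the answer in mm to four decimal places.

170.8820

set_geometry: r = 19 mm, L = 161 mm, e = 11 mm; θ ← 0°
rotate_crank_by(-51°): θ ← 0° -51° = -51°
crank pin P = (r cos θ, r sin θ) = (11.957087, -14.765773)
h = r sin θ − e = -14.765773 − 11 = -25.765773
x = r cos θ + √(L² − h²) = 11.957087 + √(25921.0 − 663.8751) = 11.957087 + 158.924903 = 170.881991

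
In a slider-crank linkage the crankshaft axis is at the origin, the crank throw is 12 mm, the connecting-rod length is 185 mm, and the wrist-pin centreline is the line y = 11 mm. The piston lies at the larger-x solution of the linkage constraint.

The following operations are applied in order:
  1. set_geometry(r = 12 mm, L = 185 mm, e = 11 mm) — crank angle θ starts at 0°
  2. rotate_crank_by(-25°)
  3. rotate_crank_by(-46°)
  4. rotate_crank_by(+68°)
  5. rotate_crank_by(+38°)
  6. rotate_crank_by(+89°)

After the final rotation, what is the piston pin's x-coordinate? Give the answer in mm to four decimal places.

set_geometry: r = 12 mm, L = 185 mm, e = 11 mm; θ ← 0°
rotate_crank_by(-25°): θ ← 0° -25° = -25°
rotate_crank_by(-46°): θ ← -25° -46° = -71°
rotate_crank_by(+68°): θ ← -71° +68° = -3°
rotate_crank_by(+38°): θ ← -3° +38° = 35°
rotate_crank_by(+89°): θ ← 35° +89° = 124°
crank pin P = (r cos θ, r sin θ) = (-6.710315, 9.948451)
h = r sin θ − e = 9.948451 − 11 = -1.051549
x = r cos θ + √(L² − h²) = -6.710315 + √(34225.0 − 1.1058) = -6.710315 + 184.997011 = 178.286697

178.2867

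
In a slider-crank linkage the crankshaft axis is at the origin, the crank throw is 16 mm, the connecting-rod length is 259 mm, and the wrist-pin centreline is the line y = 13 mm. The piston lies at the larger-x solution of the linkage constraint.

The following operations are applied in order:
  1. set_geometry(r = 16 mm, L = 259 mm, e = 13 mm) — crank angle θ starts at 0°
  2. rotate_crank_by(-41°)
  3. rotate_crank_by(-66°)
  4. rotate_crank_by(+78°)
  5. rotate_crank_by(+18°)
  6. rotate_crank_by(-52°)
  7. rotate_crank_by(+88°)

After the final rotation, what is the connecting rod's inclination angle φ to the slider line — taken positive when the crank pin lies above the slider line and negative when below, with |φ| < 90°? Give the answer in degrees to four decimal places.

set_geometry: r = 16 mm, L = 259 mm, e = 13 mm; θ ← 0°
rotate_crank_by(-41°): θ ← 0° -41° = -41°
rotate_crank_by(-66°): θ ← -41° -66° = -107°
rotate_crank_by(+78°): θ ← -107° +78° = -29°
rotate_crank_by(+18°): θ ← -29° +18° = -11°
rotate_crank_by(-52°): θ ← -11° -52° = -63°
rotate_crank_by(+88°): θ ← -63° +88° = 25°
crank pin P = (r cos θ, r sin θ) = (14.500925, 6.761892)
h = r sin θ − e = 6.761892 − 13 = -6.238108
sin φ = h / L = -6.238108 / 259 = -0.02408536
φ = arcsin(-0.02408536) = -1.380123°

-1.3801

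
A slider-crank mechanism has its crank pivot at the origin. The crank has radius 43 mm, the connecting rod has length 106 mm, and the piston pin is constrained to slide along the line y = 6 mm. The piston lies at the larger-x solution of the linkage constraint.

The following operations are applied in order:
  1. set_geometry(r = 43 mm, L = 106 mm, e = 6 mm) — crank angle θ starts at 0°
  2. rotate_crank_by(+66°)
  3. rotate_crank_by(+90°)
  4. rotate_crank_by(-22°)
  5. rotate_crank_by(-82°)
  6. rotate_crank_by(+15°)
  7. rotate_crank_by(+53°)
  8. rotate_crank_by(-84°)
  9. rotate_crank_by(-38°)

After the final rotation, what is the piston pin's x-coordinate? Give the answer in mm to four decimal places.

148.7081

set_geometry: r = 43 mm, L = 106 mm, e = 6 mm; θ ← 0°
rotate_crank_by(+66°): θ ← 0° +66° = 66°
rotate_crank_by(+90°): θ ← 66° +90° = 156°
rotate_crank_by(-22°): θ ← 156° -22° = 134°
rotate_crank_by(-82°): θ ← 134° -82° = 52°
rotate_crank_by(+15°): θ ← 52° +15° = 67°
rotate_crank_by(+53°): θ ← 67° +53° = 120°
rotate_crank_by(-84°): θ ← 120° -84° = 36°
rotate_crank_by(-38°): θ ← 36° -38° = -2°
crank pin P = (r cos θ, r sin θ) = (42.973806, -1.500678)
h = r sin θ − e = -1.500678 − 6 = -7.500678
x = r cos θ + √(L² − h²) = 42.973806 + √(11236.0 − 56.2602) = 42.973806 + 105.734289 = 148.708094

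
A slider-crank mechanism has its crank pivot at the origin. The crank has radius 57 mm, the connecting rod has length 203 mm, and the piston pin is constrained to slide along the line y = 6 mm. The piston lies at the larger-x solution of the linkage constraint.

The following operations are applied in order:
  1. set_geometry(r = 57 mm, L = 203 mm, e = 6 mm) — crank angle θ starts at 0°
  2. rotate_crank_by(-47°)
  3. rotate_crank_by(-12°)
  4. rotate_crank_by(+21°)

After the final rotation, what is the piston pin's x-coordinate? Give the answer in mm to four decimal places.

set_geometry: r = 57 mm, L = 203 mm, e = 6 mm; θ ← 0°
rotate_crank_by(-47°): θ ← 0° -47° = -47°
rotate_crank_by(-12°): θ ← -47° -12° = -59°
rotate_crank_by(+21°): θ ← -59° +21° = -38°
crank pin P = (r cos θ, r sin θ) = (44.916613, -35.092704)
h = r sin θ − e = -35.092704 − 6 = -41.092704
x = r cos θ + √(L² − h²) = 44.916613 + √(41209.0 − 1688.6103) = 44.916613 + 198.797358 = 243.713971

243.7140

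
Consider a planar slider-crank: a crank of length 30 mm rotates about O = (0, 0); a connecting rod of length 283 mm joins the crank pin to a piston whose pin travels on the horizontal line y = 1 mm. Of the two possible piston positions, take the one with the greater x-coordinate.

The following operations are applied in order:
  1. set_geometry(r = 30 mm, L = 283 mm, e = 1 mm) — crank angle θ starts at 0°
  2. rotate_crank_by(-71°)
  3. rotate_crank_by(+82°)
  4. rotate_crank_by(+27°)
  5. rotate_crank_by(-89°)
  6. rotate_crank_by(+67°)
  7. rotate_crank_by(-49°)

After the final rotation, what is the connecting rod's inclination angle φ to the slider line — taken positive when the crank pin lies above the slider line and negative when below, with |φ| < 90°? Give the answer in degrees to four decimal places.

set_geometry: r = 30 mm, L = 283 mm, e = 1 mm; θ ← 0°
rotate_crank_by(-71°): θ ← 0° -71° = -71°
rotate_crank_by(+82°): θ ← -71° +82° = 11°
rotate_crank_by(+27°): θ ← 11° +27° = 38°
rotate_crank_by(-89°): θ ← 38° -89° = -51°
rotate_crank_by(+67°): θ ← -51° +67° = 16°
rotate_crank_by(-49°): θ ← 16° -49° = -33°
crank pin P = (r cos θ, r sin θ) = (25.160117, -16.339171)
h = r sin θ − e = -16.339171 − 1 = -17.339171
sin φ = h / L = -17.339171 / 283 = -0.06126916
φ = arcsin(-0.06126916) = -3.512664°

-3.5127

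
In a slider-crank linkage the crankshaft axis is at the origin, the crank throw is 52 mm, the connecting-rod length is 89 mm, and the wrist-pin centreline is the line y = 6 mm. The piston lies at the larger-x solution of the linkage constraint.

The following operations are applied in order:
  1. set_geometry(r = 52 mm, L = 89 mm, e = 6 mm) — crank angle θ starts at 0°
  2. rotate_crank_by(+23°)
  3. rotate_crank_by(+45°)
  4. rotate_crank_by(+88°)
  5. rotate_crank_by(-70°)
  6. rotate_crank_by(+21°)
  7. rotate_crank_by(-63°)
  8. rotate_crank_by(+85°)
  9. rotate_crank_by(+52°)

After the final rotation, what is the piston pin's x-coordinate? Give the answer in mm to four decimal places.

set_geometry: r = 52 mm, L = 89 mm, e = 6 mm; θ ← 0°
rotate_crank_by(+23°): θ ← 0° +23° = 23°
rotate_crank_by(+45°): θ ← 23° +45° = 68°
rotate_crank_by(+88°): θ ← 68° +88° = 156°
rotate_crank_by(-70°): θ ← 156° -70° = 86°
rotate_crank_by(+21°): θ ← 86° +21° = 107°
rotate_crank_by(-63°): θ ← 107° -63° = 44°
rotate_crank_by(+85°): θ ← 44° +85° = 129°
rotate_crank_by(+52°): θ ← 129° +52° = 181°
crank pin P = (r cos θ, r sin θ) = (-51.992080, -0.907525)
h = r sin θ − e = -0.907525 − 6 = -6.907525
x = r cos θ + √(L² − h²) = -51.992080 + √(7921.0 − 47.7139) = -51.992080 + 88.731539 = 36.739459

36.7395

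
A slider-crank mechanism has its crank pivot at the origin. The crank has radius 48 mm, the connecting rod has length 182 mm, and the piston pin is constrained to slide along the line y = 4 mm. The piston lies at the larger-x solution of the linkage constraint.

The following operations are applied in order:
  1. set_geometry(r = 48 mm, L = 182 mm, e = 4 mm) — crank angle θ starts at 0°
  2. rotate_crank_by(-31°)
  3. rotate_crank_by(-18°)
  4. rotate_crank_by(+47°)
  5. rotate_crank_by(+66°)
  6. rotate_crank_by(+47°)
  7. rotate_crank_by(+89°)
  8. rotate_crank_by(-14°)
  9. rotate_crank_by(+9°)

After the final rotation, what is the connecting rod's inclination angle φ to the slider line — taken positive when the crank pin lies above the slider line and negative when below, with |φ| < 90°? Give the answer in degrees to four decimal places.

set_geometry: r = 48 mm, L = 182 mm, e = 4 mm; θ ← 0°
rotate_crank_by(-31°): θ ← 0° -31° = -31°
rotate_crank_by(-18°): θ ← -31° -18° = -49°
rotate_crank_by(+47°): θ ← -49° +47° = -2°
rotate_crank_by(+66°): θ ← -2° +66° = 64°
rotate_crank_by(+47°): θ ← 64° +47° = 111°
rotate_crank_by(+89°): θ ← 111° +89° = 200°
rotate_crank_by(-14°): θ ← 200° -14° = 186°
rotate_crank_by(+9°): θ ← 186° +9° = 195°
crank pin P = (r cos θ, r sin θ) = (-46.364440, -12.423314)
h = r sin θ − e = -12.423314 − 4 = -16.423314
sin φ = h / L = -16.423314 / 182 = -0.09023799
φ = arcsin(-0.09023799) = -5.177299°

-5.1773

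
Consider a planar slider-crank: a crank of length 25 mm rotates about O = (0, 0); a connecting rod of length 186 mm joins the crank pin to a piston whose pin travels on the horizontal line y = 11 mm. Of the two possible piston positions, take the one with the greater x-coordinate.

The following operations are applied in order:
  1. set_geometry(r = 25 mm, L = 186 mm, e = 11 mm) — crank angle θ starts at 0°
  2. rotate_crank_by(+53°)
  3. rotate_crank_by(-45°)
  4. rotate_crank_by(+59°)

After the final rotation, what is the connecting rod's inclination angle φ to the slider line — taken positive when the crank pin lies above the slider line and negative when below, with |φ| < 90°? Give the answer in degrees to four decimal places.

3.7030

set_geometry: r = 25 mm, L = 186 mm, e = 11 mm; θ ← 0°
rotate_crank_by(+53°): θ ← 0° +53° = 53°
rotate_crank_by(-45°): θ ← 53° -45° = 8°
rotate_crank_by(+59°): θ ← 8° +59° = 67°
crank pin P = (r cos θ, r sin θ) = (9.768278, 23.012621)
h = r sin θ − e = 23.012621 − 11 = 12.012621
sin φ = h / L = 12.012621 / 186 = 0.06458399
φ = arcsin(0.06458399) = 3.702967°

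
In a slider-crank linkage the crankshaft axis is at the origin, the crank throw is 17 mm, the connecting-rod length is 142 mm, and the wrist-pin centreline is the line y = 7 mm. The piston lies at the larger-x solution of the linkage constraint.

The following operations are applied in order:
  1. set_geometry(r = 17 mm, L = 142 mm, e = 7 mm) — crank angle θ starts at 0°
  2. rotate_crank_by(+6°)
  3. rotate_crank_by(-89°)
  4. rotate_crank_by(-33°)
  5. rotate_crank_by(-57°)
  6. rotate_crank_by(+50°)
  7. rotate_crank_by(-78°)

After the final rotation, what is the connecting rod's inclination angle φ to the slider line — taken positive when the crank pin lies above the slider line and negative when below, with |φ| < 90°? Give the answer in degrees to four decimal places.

set_geometry: r = 17 mm, L = 142 mm, e = 7 mm; θ ← 0°
rotate_crank_by(+6°): θ ← 0° +6° = 6°
rotate_crank_by(-89°): θ ← 6° -89° = -83°
rotate_crank_by(-33°): θ ← -83° -33° = -116°
rotate_crank_by(-57°): θ ← -116° -57° = -173°
rotate_crank_by(+50°): θ ← -173° +50° = -123°
rotate_crank_by(-78°): θ ← -123° -78° = -201°
crank pin P = (r cos θ, r sin θ) = (-15.870867, 6.092255)
h = r sin θ − e = 6.092255 − 7 = -0.907745
sin φ = h / L = -0.907745 / 142 = -0.00639257
φ = arcsin(-0.00639257) = -0.366270°

-0.3663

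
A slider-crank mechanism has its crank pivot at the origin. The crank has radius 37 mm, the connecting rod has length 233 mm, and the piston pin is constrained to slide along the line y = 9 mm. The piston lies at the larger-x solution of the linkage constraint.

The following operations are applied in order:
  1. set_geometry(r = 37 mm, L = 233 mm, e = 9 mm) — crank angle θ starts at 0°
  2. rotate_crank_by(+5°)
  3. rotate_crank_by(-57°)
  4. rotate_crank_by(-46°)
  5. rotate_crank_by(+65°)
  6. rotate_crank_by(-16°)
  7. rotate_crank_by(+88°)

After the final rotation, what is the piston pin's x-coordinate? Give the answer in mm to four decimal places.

261.3161

set_geometry: r = 37 mm, L = 233 mm, e = 9 mm; θ ← 0°
rotate_crank_by(+5°): θ ← 0° +5° = 5°
rotate_crank_by(-57°): θ ← 5° -57° = -52°
rotate_crank_by(-46°): θ ← -52° -46° = -98°
rotate_crank_by(+65°): θ ← -98° +65° = -33°
rotate_crank_by(-16°): θ ← -33° -16° = -49°
rotate_crank_by(+88°): θ ← -49° +88° = 39°
crank pin P = (r cos θ, r sin θ) = (28.754401, 23.284854)
h = r sin θ − e = 23.284854 − 9 = 14.284854
x = r cos θ + √(L² − h²) = 28.754401 + √(54289.0 − 204.0571) = 28.754401 + 232.561697 = 261.316098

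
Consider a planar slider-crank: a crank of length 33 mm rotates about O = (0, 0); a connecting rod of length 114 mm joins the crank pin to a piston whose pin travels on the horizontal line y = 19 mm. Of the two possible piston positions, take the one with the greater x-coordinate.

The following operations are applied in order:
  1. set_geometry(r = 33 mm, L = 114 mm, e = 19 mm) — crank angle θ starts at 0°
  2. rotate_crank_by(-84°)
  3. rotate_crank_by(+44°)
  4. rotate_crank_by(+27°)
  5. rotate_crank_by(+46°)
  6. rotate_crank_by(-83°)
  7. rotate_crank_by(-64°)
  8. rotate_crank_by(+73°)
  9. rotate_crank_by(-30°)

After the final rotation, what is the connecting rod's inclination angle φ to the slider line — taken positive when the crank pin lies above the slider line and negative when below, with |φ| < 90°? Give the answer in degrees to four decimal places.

-26.1275

set_geometry: r = 33 mm, L = 114 mm, e = 19 mm; θ ← 0°
rotate_crank_by(-84°): θ ← 0° -84° = -84°
rotate_crank_by(+44°): θ ← -84° +44° = -40°
rotate_crank_by(+27°): θ ← -40° +27° = -13°
rotate_crank_by(+46°): θ ← -13° +46° = 33°
rotate_crank_by(-83°): θ ← 33° -83° = -50°
rotate_crank_by(-64°): θ ← -50° -64° = -114°
rotate_crank_by(+73°): θ ← -114° +73° = -41°
rotate_crank_by(-30°): θ ← -41° -30° = -71°
crank pin P = (r cos θ, r sin θ) = (10.743749, -31.202113)
h = r sin θ − e = -31.202113 − 19 = -50.202113
sin φ = h / L = -50.202113 / 114 = -0.44036941
φ = arcsin(-0.44036941) = -26.127453°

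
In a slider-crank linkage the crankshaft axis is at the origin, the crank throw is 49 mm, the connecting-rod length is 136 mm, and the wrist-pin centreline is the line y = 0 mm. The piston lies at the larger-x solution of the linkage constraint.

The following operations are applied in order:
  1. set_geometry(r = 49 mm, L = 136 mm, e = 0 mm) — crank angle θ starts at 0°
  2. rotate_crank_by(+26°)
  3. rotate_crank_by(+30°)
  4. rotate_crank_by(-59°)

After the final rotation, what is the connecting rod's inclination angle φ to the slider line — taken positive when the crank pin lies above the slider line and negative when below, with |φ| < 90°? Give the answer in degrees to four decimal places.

-1.0805

set_geometry: r = 49 mm, L = 136 mm, e = 0 mm; θ ← 0°
rotate_crank_by(+26°): θ ← 0° +26° = 26°
rotate_crank_by(+30°): θ ← 26° +30° = 56°
rotate_crank_by(-59°): θ ← 56° -59° = -3°
crank pin P = (r cos θ, r sin θ) = (48.932847, -2.564462)
h = r sin θ − e = -2.564462 − 0 = -2.564462
sin φ = h / L = -2.564462 / 136 = -0.01885634
φ = arcsin(-0.01885634) = -1.080453°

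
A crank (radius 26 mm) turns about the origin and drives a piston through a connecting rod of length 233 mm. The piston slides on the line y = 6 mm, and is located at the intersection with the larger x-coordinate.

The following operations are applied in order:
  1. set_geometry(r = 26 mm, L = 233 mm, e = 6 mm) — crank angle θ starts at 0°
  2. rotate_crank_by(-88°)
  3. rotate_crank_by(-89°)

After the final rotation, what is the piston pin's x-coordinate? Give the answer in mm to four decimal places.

set_geometry: r = 26 mm, L = 233 mm, e = 6 mm; θ ← 0°
rotate_crank_by(-88°): θ ← 0° -88° = -88°
rotate_crank_by(-89°): θ ← -88° -89° = -177°
crank pin P = (r cos θ, r sin θ) = (-25.964368, -1.360735)
h = r sin θ − e = -1.360735 − 6 = -7.360735
x = r cos θ + √(L² − h²) = -25.964368 + √(54289.0 − 54.1804) = -25.964368 + 232.883704 = 206.919336

206.9193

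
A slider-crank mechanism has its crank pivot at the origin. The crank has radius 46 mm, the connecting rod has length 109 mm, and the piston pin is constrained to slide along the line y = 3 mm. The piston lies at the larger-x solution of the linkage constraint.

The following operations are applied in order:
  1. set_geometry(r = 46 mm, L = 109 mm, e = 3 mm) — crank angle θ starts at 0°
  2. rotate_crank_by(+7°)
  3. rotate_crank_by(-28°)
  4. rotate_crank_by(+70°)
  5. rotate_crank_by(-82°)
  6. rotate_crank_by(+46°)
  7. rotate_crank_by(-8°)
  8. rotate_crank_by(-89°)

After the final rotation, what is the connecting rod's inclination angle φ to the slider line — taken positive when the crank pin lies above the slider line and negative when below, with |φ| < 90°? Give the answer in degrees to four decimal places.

set_geometry: r = 46 mm, L = 109 mm, e = 3 mm; θ ← 0°
rotate_crank_by(+7°): θ ← 0° +7° = 7°
rotate_crank_by(-28°): θ ← 7° -28° = -21°
rotate_crank_by(+70°): θ ← -21° +70° = 49°
rotate_crank_by(-82°): θ ← 49° -82° = -33°
rotate_crank_by(+46°): θ ← -33° +46° = 13°
rotate_crank_by(-8°): θ ← 13° -8° = 5°
rotate_crank_by(-89°): θ ← 5° -89° = -84°
crank pin P = (r cos θ, r sin θ) = (4.808309, -45.748007)
h = r sin θ − e = -45.748007 − 3 = -48.748007
sin φ = h / L = -48.748007 / 109 = -0.44722942
φ = arcsin(-0.44722942) = -26.566065°

-26.5661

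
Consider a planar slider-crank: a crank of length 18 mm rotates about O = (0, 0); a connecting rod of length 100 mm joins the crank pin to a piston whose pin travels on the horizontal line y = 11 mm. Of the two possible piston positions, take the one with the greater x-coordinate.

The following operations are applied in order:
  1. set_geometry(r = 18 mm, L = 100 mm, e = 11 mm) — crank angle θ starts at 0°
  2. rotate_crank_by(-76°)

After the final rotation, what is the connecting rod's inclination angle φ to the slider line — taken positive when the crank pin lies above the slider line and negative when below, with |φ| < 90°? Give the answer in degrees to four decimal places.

set_geometry: r = 18 mm, L = 100 mm, e = 11 mm; θ ← 0°
rotate_crank_by(-76°): θ ← 0° -76° = -76°
crank pin P = (r cos θ, r sin θ) = (4.354594, -17.465323)
h = r sin θ − e = -17.465323 − 11 = -28.465323
sin φ = h / L = -28.465323 / 100 = -0.28465323
φ = arcsin(-0.28465323) = -16.538122°

-16.5381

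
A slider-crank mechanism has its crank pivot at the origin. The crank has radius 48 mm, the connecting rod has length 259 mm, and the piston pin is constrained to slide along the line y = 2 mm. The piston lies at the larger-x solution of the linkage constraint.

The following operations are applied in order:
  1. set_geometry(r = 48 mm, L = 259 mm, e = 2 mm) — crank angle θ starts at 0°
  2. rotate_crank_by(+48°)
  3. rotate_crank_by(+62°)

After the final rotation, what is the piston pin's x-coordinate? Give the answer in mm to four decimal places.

set_geometry: r = 48 mm, L = 259 mm, e = 2 mm; θ ← 0°
rotate_crank_by(+48°): θ ← 0° +48° = 48°
rotate_crank_by(+62°): θ ← 48° +62° = 110°
crank pin P = (r cos θ, r sin θ) = (-16.416967, 45.105246)
h = r sin θ − e = 45.105246 − 2 = 43.105246
x = r cos θ + √(L² − h²) = -16.416967 + √(67081.0 − 1858.0622) = -16.416967 + 255.387818 = 238.970852

238.9709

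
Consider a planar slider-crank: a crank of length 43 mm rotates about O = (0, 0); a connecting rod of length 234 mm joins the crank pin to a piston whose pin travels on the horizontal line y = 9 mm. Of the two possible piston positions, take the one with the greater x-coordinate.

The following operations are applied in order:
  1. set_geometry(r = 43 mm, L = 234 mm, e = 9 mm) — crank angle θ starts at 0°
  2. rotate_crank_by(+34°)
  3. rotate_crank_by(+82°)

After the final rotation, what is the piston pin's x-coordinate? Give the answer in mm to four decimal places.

set_geometry: r = 43 mm, L = 234 mm, e = 9 mm; θ ← 0°
rotate_crank_by(+34°): θ ← 0° +34° = 34°
rotate_crank_by(+82°): θ ← 34° +82° = 116°
crank pin P = (r cos θ, r sin θ) = (-18.849959, 38.648144)
h = r sin θ − e = 38.648144 − 9 = 29.648144
x = r cos θ + √(L² − h²) = -18.849959 + √(54756.0 − 879.0124) = -18.849959 + 232.114169 = 213.264210

213.2642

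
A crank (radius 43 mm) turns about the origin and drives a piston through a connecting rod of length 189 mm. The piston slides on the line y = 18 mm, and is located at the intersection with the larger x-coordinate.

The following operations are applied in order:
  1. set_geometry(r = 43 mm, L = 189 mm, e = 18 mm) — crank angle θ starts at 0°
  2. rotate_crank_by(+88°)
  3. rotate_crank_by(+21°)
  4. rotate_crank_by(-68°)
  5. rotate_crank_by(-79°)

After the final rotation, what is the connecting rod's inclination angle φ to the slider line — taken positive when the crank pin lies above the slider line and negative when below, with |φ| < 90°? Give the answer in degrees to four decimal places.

-13.6099

set_geometry: r = 43 mm, L = 189 mm, e = 18 mm; θ ← 0°
rotate_crank_by(+88°): θ ← 0° +88° = 88°
rotate_crank_by(+21°): θ ← 88° +21° = 109°
rotate_crank_by(-68°): θ ← 109° -68° = 41°
rotate_crank_by(-79°): θ ← 41° -79° = -38°
crank pin P = (r cos θ, r sin θ) = (33.884462, -26.473443)
h = r sin θ − e = -26.473443 − 18 = -44.473443
sin φ = h / L = -44.473443 / 189 = -0.23530922
φ = arcsin(-0.23530922) = -13.609851°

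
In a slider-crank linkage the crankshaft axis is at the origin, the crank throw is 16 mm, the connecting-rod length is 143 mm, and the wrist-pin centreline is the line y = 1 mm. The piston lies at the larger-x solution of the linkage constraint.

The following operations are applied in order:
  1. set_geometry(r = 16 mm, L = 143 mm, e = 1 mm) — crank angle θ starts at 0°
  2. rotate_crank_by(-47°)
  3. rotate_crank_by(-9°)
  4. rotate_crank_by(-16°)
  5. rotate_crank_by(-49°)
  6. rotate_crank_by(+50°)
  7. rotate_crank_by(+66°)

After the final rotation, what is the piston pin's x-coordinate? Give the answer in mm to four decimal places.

set_geometry: r = 16 mm, L = 143 mm, e = 1 mm; θ ← 0°
rotate_crank_by(-47°): θ ← 0° -47° = -47°
rotate_crank_by(-9°): θ ← -47° -9° = -56°
rotate_crank_by(-16°): θ ← -56° -16° = -72°
rotate_crank_by(-49°): θ ← -72° -49° = -121°
rotate_crank_by(+50°): θ ← -121° +50° = -71°
rotate_crank_by(+66°): θ ← -71° +66° = -5°
crank pin P = (r cos θ, r sin θ) = (15.939115, -1.394492)
h = r sin θ − e = -1.394492 − 1 = -2.394492
x = r cos θ + √(L² − h²) = 15.939115 + √(20449.0 − 5.7336) = 15.939115 + 142.979951 = 158.919066

158.9191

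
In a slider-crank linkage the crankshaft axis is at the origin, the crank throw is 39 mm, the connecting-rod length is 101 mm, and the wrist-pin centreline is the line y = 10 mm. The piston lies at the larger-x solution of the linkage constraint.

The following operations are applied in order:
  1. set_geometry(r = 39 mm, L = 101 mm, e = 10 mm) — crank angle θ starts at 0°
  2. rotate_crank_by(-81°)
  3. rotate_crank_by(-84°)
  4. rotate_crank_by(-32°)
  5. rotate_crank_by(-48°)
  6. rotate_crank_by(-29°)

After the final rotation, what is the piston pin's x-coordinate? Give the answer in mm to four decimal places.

99.4960

set_geometry: r = 39 mm, L = 101 mm, e = 10 mm; θ ← 0°
rotate_crank_by(-81°): θ ← 0° -81° = -81°
rotate_crank_by(-84°): θ ← -81° -84° = -165°
rotate_crank_by(-32°): θ ← -165° -32° = -197°
rotate_crank_by(-48°): θ ← -197° -48° = -245°
rotate_crank_by(-29°): θ ← -245° -29° = -274°
crank pin P = (r cos θ, r sin θ) = (2.720502, 38.904998)
h = r sin θ − e = 38.904998 − 10 = 28.904998
x = r cos θ + √(L² − h²) = 2.720502 + √(10201.0 − 835.4989) = 2.720502 + 96.775519 = 99.496022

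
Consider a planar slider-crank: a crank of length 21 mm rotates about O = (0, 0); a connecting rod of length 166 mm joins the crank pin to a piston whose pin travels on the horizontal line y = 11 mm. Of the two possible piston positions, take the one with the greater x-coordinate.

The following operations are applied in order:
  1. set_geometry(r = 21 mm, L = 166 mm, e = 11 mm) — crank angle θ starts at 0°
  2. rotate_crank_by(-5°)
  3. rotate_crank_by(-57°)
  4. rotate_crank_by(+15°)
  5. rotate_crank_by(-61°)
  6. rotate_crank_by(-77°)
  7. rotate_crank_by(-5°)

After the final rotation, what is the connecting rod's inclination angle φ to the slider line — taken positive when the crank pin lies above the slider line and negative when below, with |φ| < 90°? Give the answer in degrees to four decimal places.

set_geometry: r = 21 mm, L = 166 mm, e = 11 mm; θ ← 0°
rotate_crank_by(-5°): θ ← 0° -5° = -5°
rotate_crank_by(-57°): θ ← -5° -57° = -62°
rotate_crank_by(+15°): θ ← -62° +15° = -47°
rotate_crank_by(-61°): θ ← -47° -61° = -108°
rotate_crank_by(-77°): θ ← -108° -77° = -185°
rotate_crank_by(-5°): θ ← -185° -5° = -190°
crank pin P = (r cos θ, r sin θ) = (-20.680963, 3.646612)
h = r sin θ − e = 3.646612 − 11 = -7.353388
sin φ = h / L = -7.353388 / 166 = -0.04429752
φ = arcsin(-0.04429752) = -2.538892°

-2.5389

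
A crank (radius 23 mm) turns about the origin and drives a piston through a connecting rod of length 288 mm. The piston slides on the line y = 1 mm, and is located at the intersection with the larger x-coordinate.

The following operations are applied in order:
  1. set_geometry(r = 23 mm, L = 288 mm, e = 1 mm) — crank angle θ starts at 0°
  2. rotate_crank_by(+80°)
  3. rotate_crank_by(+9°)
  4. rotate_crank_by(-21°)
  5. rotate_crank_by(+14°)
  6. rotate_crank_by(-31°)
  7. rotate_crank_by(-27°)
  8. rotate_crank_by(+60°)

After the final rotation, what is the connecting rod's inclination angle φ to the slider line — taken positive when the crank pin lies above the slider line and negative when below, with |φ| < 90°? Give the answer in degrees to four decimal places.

4.3559

set_geometry: r = 23 mm, L = 288 mm, e = 1 mm; θ ← 0°
rotate_crank_by(+80°): θ ← 0° +80° = 80°
rotate_crank_by(+9°): θ ← 80° +9° = 89°
rotate_crank_by(-21°): θ ← 89° -21° = 68°
rotate_crank_by(+14°): θ ← 68° +14° = 82°
rotate_crank_by(-31°): θ ← 82° -31° = 51°
rotate_crank_by(-27°): θ ← 51° -27° = 24°
rotate_crank_by(+60°): θ ← 24° +60° = 84°
crank pin P = (r cos θ, r sin θ) = (2.404155, 22.874004)
h = r sin θ − e = 22.874004 − 1 = 21.874004
sin φ = h / L = 21.874004 / 288 = 0.07595140
φ = arcsin(0.07595140) = 4.355890°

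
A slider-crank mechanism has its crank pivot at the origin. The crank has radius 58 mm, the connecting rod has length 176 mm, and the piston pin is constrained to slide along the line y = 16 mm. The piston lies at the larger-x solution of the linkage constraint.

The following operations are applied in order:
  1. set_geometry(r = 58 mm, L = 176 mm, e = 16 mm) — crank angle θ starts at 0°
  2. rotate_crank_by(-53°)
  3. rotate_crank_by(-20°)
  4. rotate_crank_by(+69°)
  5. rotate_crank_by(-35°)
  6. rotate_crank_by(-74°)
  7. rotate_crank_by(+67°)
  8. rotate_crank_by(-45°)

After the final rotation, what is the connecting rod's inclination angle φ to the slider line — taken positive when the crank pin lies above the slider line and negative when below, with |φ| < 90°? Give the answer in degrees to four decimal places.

-24.8601

set_geometry: r = 58 mm, L = 176 mm, e = 16 mm; θ ← 0°
rotate_crank_by(-53°): θ ← 0° -53° = -53°
rotate_crank_by(-20°): θ ← -53° -20° = -73°
rotate_crank_by(+69°): θ ← -73° +69° = -4°
rotate_crank_by(-35°): θ ← -4° -35° = -39°
rotate_crank_by(-74°): θ ← -39° -74° = -113°
rotate_crank_by(+67°): θ ← -113° +67° = -46°
rotate_crank_by(-45°): θ ← -46° -45° = -91°
crank pin P = (r cos θ, r sin θ) = (-1.012240, -57.991166)
h = r sin θ − e = -57.991166 − 16 = -73.991166
sin φ = h / L = -73.991166 / 176 = -0.42040435
φ = arcsin(-0.42040435) = -24.860119°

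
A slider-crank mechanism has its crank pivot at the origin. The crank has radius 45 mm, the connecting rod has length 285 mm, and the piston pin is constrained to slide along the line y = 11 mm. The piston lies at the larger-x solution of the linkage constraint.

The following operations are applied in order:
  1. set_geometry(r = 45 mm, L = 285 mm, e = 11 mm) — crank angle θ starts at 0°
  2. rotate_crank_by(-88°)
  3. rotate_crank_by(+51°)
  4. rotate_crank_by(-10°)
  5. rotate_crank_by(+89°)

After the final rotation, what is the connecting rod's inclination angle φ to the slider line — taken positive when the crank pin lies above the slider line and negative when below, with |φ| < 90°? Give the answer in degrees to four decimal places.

3.8449

set_geometry: r = 45 mm, L = 285 mm, e = 11 mm; θ ← 0°
rotate_crank_by(-88°): θ ← 0° -88° = -88°
rotate_crank_by(+51°): θ ← -88° +51° = -37°
rotate_crank_by(-10°): θ ← -37° -10° = -47°
rotate_crank_by(+89°): θ ← -47° +89° = 42°
crank pin P = (r cos θ, r sin θ) = (33.441517, 30.110877)
h = r sin θ − e = 30.110877 − 11 = 19.110877
sin φ = h / L = 19.110877 / 285 = 0.06705571
φ = arcsin(0.06705571) = 3.844894°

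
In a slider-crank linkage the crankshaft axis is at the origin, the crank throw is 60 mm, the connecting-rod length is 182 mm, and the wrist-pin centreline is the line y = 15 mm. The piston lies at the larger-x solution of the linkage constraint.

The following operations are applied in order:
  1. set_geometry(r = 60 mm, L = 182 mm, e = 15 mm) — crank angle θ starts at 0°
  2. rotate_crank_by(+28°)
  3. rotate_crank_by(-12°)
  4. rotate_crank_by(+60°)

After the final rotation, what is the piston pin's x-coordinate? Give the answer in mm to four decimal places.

set_geometry: r = 60 mm, L = 182 mm, e = 15 mm; θ ← 0°
rotate_crank_by(+28°): θ ← 0° +28° = 28°
rotate_crank_by(-12°): θ ← 28° -12° = 16°
rotate_crank_by(+60°): θ ← 16° +60° = 76°
crank pin P = (r cos θ, r sin θ) = (14.515314, 58.217744)
h = r sin θ − e = 58.217744 − 15 = 43.217744
x = r cos θ + √(L² − h²) = 14.515314 + √(33124.0 − 1867.7734) = 14.515314 + 176.794306 = 191.309620

191.3096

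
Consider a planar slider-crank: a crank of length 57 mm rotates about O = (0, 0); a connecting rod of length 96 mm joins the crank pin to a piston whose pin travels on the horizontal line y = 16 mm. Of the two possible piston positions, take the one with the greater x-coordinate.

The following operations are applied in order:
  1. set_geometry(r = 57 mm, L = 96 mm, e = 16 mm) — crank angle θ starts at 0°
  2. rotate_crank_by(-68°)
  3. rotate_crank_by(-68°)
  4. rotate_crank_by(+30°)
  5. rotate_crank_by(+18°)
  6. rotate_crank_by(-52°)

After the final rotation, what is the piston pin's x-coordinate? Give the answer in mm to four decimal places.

set_geometry: r = 57 mm, L = 96 mm, e = 16 mm; θ ← 0°
rotate_crank_by(-68°): θ ← 0° -68° = -68°
rotate_crank_by(-68°): θ ← -68° -68° = -136°
rotate_crank_by(+30°): θ ← -136° +30° = -106°
rotate_crank_by(+18°): θ ← -106° +18° = -88°
rotate_crank_by(-52°): θ ← -88° -52° = -140°
crank pin P = (r cos θ, r sin θ) = (-43.664533, -36.638894)
h = r sin θ − e = -36.638894 − 16 = -52.638894
x = r cos θ + √(L² − h²) = -43.664533 + √(9216.0 − 2770.8531) = -43.664533 + 80.281672 = 36.617139

36.6171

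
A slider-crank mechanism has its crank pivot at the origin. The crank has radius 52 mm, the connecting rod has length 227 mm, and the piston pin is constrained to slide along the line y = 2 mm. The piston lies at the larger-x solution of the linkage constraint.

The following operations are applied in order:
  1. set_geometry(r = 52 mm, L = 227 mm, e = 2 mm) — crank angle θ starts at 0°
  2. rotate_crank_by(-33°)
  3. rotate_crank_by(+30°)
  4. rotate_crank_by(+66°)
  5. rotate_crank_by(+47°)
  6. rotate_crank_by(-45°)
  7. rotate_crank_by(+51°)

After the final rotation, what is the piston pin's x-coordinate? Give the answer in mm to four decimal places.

199.7526

set_geometry: r = 52 mm, L = 227 mm, e = 2 mm; θ ← 0°
rotate_crank_by(-33°): θ ← 0° -33° = -33°
rotate_crank_by(+30°): θ ← -33° +30° = -3°
rotate_crank_by(+66°): θ ← -3° +66° = 63°
rotate_crank_by(+47°): θ ← 63° +47° = 110°
rotate_crank_by(-45°): θ ← 110° -45° = 65°
rotate_crank_by(+51°): θ ← 65° +51° = 116°
crank pin P = (r cos θ, r sin θ) = (-22.795300, 46.737290)
h = r sin θ − e = 46.737290 − 2 = 44.737290
x = r cos θ + √(L² − h²) = -22.795300 + √(51529.0 − 2001.4252) = -22.795300 + 222.547916 = 199.752616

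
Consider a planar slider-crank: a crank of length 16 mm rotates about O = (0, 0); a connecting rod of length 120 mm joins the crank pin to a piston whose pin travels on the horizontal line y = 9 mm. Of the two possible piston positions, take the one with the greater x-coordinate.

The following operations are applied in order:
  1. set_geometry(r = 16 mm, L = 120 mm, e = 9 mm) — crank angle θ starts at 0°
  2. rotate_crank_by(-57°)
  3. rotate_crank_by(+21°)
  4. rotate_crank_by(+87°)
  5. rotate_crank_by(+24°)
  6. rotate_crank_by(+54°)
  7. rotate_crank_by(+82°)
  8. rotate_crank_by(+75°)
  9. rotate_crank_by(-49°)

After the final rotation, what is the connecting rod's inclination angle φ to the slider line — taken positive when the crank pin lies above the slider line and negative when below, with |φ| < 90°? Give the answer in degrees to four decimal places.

-10.7674

set_geometry: r = 16 mm, L = 120 mm, e = 9 mm; θ ← 0°
rotate_crank_by(-57°): θ ← 0° -57° = -57°
rotate_crank_by(+21°): θ ← -57° +21° = -36°
rotate_crank_by(+87°): θ ← -36° +87° = 51°
rotate_crank_by(+24°): θ ← 51° +24° = 75°
rotate_crank_by(+54°): θ ← 75° +54° = 129°
rotate_crank_by(+82°): θ ← 129° +82° = 211°
rotate_crank_by(+75°): θ ← 211° +75° = 286°
rotate_crank_by(-49°): θ ← 286° -49° = 237°
crank pin P = (r cos θ, r sin θ) = (-8.714225, -13.418729)
h = r sin θ − e = -13.418729 − 9 = -22.418729
sin φ = h / L = -22.418729 / 120 = -0.18682274
φ = arcsin(-0.18682274) = -10.767421°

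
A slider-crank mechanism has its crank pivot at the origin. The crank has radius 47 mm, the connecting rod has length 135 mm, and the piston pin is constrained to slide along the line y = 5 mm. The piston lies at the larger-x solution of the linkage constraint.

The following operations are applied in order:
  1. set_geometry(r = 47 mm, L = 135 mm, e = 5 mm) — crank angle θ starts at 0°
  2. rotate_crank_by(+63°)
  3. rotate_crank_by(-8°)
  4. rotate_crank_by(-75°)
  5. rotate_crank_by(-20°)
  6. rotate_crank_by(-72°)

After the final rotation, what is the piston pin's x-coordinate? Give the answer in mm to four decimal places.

set_geometry: r = 47 mm, L = 135 mm, e = 5 mm; θ ← 0°
rotate_crank_by(+63°): θ ← 0° +63° = 63°
rotate_crank_by(-8°): θ ← 63° -8° = 55°
rotate_crank_by(-75°): θ ← 55° -75° = -20°
rotate_crank_by(-20°): θ ← -20° -20° = -40°
rotate_crank_by(-72°): θ ← -40° -72° = -112°
crank pin P = (r cos θ, r sin θ) = (-17.606510, -43.577641)
h = r sin θ − e = -43.577641 − 5 = -48.577641
x = r cos θ + √(L² − h²) = -17.606510 + √(18225.0 − 2359.7872) = -17.606510 + 125.957186 = 108.350676

108.3507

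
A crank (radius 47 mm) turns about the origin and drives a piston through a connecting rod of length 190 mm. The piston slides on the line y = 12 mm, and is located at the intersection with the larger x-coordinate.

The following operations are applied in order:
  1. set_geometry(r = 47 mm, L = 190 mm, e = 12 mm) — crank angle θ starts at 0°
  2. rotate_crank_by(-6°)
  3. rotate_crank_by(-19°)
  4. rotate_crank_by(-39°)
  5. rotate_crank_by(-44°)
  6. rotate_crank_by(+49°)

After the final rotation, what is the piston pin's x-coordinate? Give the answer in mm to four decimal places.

206.8706

set_geometry: r = 47 mm, L = 190 mm, e = 12 mm; θ ← 0°
rotate_crank_by(-6°): θ ← 0° -6° = -6°
rotate_crank_by(-19°): θ ← -6° -19° = -25°
rotate_crank_by(-39°): θ ← -25° -39° = -64°
rotate_crank_by(-44°): θ ← -64° -44° = -108°
rotate_crank_by(+49°): θ ← -108° +49° = -59°
crank pin P = (r cos θ, r sin θ) = (24.206790, -40.286863)
h = r sin θ − e = -40.286863 − 12 = -52.286863
x = r cos θ + √(L² − h²) = 24.206790 + √(36100.0 − 2733.9161) = 24.206790 + 182.663855 = 206.870645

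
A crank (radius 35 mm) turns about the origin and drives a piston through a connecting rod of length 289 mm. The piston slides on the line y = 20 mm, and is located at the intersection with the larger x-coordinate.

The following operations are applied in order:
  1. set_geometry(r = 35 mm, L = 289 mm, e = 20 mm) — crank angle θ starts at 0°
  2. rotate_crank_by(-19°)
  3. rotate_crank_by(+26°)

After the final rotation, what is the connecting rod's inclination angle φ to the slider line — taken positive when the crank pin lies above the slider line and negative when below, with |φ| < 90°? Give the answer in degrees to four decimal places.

set_geometry: r = 35 mm, L = 289 mm, e = 20 mm; θ ← 0°
rotate_crank_by(-19°): θ ← 0° -19° = -19°
rotate_crank_by(+26°): θ ← -19° +26° = 7°
crank pin P = (r cos θ, r sin θ) = (34.739115, 4.265427)
h = r sin θ − e = 4.265427 − 20 = -15.734573
sin φ = h / L = -15.734573 / 289 = -0.05444489
φ = arcsin(-0.05444489) = -3.121006°

-3.1210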